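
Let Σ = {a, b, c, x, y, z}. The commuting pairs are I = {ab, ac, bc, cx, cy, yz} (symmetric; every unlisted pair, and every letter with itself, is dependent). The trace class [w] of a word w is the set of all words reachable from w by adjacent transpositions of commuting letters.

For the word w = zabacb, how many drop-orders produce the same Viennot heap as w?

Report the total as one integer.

30

#0=z has no predecessor
#1=a depends on [0:z]
#2=b depends on [0:z]
#3=a depends on [1:a]
#4=c depends on [0:z]
#5=b depends on [2:b]
sources: [0:z]
N(rest) = Σ N(rest − s) over sources s of rest; N(one piece) = 1:
  size 1 → [3]=1  [4]=1  [5]=1
  size 2 → [1,3]=1  [2,5]=1  [3,4]=2  [3,5]=2  [4,5]=2
  size 3 → [1,3,4]=3  [1,3,5]=3  [2,3,5]=3  [2,4,5]=3  [3,4,5]=6
  size 4 → [1,2,3,5]=6  [1,3,4,5]=12  [2,3,4,5]=12
  first=0(z) contributes 30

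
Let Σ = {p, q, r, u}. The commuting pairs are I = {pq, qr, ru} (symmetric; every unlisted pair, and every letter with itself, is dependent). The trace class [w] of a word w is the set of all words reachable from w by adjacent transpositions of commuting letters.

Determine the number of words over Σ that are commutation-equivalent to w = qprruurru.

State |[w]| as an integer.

105

piece 0:q — minimal
piece 1:p — minimal
piece 2:r rests on {1:p}
piece 3:r rests on {2:r}
piece 4:u rests on {0:q, 1:p}
piece 5:u rests on {4:u}
piece 6:r rests on {3:r}
piece 7:r rests on {6:r}
piece 8:u rests on {5:u}
minimal pieces: {0:q, 1:p}
ways to finish when only these pieces remain (= sum over removing one remaining piece with nothing left below it):
  1 left: {7}→1  {8}→1
  2 left: {5,8}→1  {6,7}→1  {7,8}→2
  3 left: {3,6,7}→1  {4,5,8}→1  {5,7,8}→3  {6,7,8}→3
  4 left: {0,4,5,8}→1  {2,3,6,7}→1  {3,6,7,8}→4  {4,5,7,8}→4  {5,6,7,8}→6
  5 left: {0,4,5,7,8}→5  {2,3,6,7,8}→5  {3,5,6,7,8}→10  {4,5,6,7,8}→10
  6 left: {0,4,5,6,7,8}→15  {2,3,5,6,7,8}→15  {3,4,5,6,7,8}→20
  7 left: {0,3,4,5,6,7,8}→35  {2,3,4,5,6,7,8}→35
  placing 0:q first → 35 extensions
  placing 1:p first → 70 extensions
total linear extensions = 105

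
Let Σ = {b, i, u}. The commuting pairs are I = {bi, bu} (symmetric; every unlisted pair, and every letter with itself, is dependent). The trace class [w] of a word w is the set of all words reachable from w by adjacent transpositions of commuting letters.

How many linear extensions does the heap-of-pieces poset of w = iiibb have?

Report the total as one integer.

10

0(i) covers ∅
1(i) covers 0:i
2(i) covers 1:i
3(b) covers ∅
4(b) covers 3:b
floor of heap: 0:i, 3:b
completions by unplaced set U, small U first (add the entries for U minus each lowest piece of U):
  |U|=1: {2}:1  {4}:1
  |U|=2: {1,2}:1  {2,4}:2  {3,4}:1
  |U|=3: {0,1,2}:1  {1,2,4}:3  {2,3,4}:3
  start at 0(i): 6
  start at 3(b): 4
sum over floor = 10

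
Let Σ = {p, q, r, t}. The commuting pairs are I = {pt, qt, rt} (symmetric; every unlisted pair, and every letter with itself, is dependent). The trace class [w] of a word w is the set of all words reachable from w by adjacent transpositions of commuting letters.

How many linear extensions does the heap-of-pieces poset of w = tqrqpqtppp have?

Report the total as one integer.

#0=t has no predecessor
#1=q has no predecessor
#2=r depends on [1:q]
#3=q depends on [2:r]
#4=p depends on [3:q]
#5=q depends on [4:p]
#6=t depends on [0:t]
#7=p depends on [5:q]
#8=p depends on [7:p]
#9=p depends on [8:p]
sources: [0:t, 1:q]
N(rest) = Σ N(rest − s) over sources s of rest; N(one piece) = 1:
  size 1 → [6]=1  [9]=1
  size 2 → [0,6]=1  [6,9]=2  [8,9]=1
  size 3 → [0,6,9]=3  [6,8,9]=3  [7,8,9]=1
  size 4 → [0,6,8,9]=6  [5,7,8,9]=1  [6,7,8,9]=4
  size 5 → [0,6,7,8,9]=10  [4,5,7,8,9]=1  [5,6,7,8,9]=5
  size 6 → [0,5,6,7,8,9]=15  [3,4,5,7,8,9]=1  [4,5,6,7,8,9]=6
  size 7 → [0,4,5,6,7,8,9]=21  [2,3,4,5,7,8,9]=1  [3,4,5,6,7,8,9]=7
  size 8 → [0,3,4,5,6,7,8,9]=28  [1,2,3,4,5,7,8,9]=1  [2,3,4,5,6,7,8,9]=8
  first=0(t) contributes 9
  first=1(q) contributes 36
|[w]| = 45

45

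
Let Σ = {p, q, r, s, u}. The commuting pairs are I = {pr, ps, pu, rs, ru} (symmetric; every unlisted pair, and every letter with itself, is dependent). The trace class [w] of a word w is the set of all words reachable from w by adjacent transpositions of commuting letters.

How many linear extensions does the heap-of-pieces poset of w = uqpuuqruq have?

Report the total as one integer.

#0=u has no predecessor
#1=q depends on [0:u]
#2=p depends on [1:q]
#3=u depends on [1:q]
#4=u depends on [3:u]
#5=q depends on [2:p, 4:u]
#6=r depends on [5:q]
#7=u depends on [5:q]
#8=q depends on [6:r, 7:u]
sources: [0:u]
N(rest) = Σ N(rest − s) over sources s of rest; N(one piece) = 1:
  size 1 → [8]=1
  size 2 → [6,8]=1  [7,8]=1
  size 3 → [6,7,8]=2
  size 4 → [5,6,7,8]=2
  size 5 → [2,5,6,7,8]=2  [4,5,6,7,8]=2
  size 6 → [2,4,5,6,7,8]=4  [3,4,5,6,7,8]=2
  size 7 → [2,3,4,5,6,7,8]=6
  first=0(u) contributes 6

6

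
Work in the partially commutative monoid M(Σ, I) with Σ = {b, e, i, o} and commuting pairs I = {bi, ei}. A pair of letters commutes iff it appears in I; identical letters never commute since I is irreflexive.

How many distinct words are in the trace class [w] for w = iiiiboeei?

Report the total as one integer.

15

drop 0:i onto floor
drop 1:i onto {0:i}
drop 2:i onto {1:i}
drop 3:i onto {2:i}
drop 4:b onto floor
drop 5:o onto {3:i, 4:b}
drop 6:e onto {5:o}
drop 7:e onto {6:e}
drop 8:i onto {5:o}
ground layer = {0:i, 4:b}
drop-orders for the pieces not yet dropped (sum over which currently-grounded one goes next):
  1 to go: {7} 1  {8} 1
  2 to go: {6,7} 1  {7,8} 2
  3 to go: {6,7,8} 3
  4 to go: {5,6,7,8} 3
  5 to go: {3,5,6,7,8} 3  {4,5,6,7,8} 3
  6 to go: {2,3,5,6,7,8} 3  {3,4,5,6,7,8} 6
  7 to go: {1,2,3,5,6,7,8} 3  {2,3,4,5,6,7,8} 9
  if 0:i drops first: 12 orders
  if 4:b drops first: 3 orders
heap linearizations: 15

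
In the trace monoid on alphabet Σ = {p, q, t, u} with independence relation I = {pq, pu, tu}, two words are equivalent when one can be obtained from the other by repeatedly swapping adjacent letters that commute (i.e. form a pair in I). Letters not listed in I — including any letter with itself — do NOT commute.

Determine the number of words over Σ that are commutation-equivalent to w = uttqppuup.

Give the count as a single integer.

drop 0:u onto floor
drop 1:t onto floor
drop 2:t onto {1:t}
drop 3:q onto {0:u, 2:t}
drop 4:p onto {2:t}
drop 5:p onto {4:p}
drop 6:u onto {3:q}
drop 7:u onto {6:u}
drop 8:p onto {5:p}
ground layer = {0:u, 1:t}
drop-orders for the pieces not yet dropped (sum over which currently-grounded one goes next):
  1 to go: {7} 1  {8} 1
  2 to go: {5,8} 1  {6,7} 1  {7,8} 2
  3 to go: {3,6,7} 1  {4,5,8} 1  {5,7,8} 3  {6,7,8} 3
  4 to go: {0,3,6,7} 1  {3,6,7,8} 4  {4,5,7,8} 4  {5,6,7,8} 6
  5 to go: {0,3,6,7,8} 5  {3,5,6,7,8} 10  {4,5,6,7,8} 10
  6 to go: {0,3,5,6,7,8} 15  {3,4,5,6,7,8} 20
  7 to go: {0,3,4,5,6,7,8} 35  {2,3,4,5,6,7,8} 20
  if 0:u drops first: 20 orders
  if 1:t drops first: 55 orders
heap linearizations: 75

75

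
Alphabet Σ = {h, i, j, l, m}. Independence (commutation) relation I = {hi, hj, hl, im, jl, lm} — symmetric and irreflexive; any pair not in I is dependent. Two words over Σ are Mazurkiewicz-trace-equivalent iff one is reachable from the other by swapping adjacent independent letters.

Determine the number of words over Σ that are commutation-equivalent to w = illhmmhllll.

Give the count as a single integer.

330

#0=i has no predecessor
#1=l depends on [0:i]
#2=l depends on [1:l]
#3=h has no predecessor
#4=m depends on [3:h]
#5=m depends on [4:m]
#6=h depends on [5:m]
#7=l depends on [2:l]
#8=l depends on [7:l]
#9=l depends on [8:l]
#10=l depends on [9:l]
sources: [0:i, 3:h]
N(rest) = Σ N(rest − s) over sources s of rest; N(one piece) = 1:
  size 1 → [6]=1  [10]=1
  size 2 → [5,6]=1  [6,10]=2  [9,10]=1
  size 3 → [4,5,6]=1  [5,6,10]=3  [6,9,10]=3  [8,9,10]=1
  size 4 → [3,4,5,6]=1  [4,5,6,10]=4  [5,6,9,10]=6  [6,8,9,10]=4  [7,8,9,10]=1
  size 5 → [2,7,8,9,10]=1  [3,4,5,6,10]=5  [4,5,6,9,10]=10  [5,6,8,9,10]=10  [6,7,8,9,10]=5
  size 6 → [1,2,7,8,9,10]=1  [2,6,7,8,9,10]=6  [3,4,5,6,9,10]=15  [4,5,6,8,9,10]=20  [5,6,7,8,9,10]=15
  size 7 → [0,1,2,7,8,9,10]=1  [1,2,6,7,8,9,10]=7  [2,5,6,7,8,9,10]=21  [3,4,5,6,8,9,10]=35  [4,5,6,7,8,9,10]=35
  size 8 → [0,1,2,6,7,8,9,10]=8  [1,2,5,6,7,8,9,10]=28  [2,4,5,6,7,8,9,10]=56  [3,4,5,6,7,8,9,10]=70
  size 9 → [0,1,2,5,6,7,8,9,10]=36  [1,2,4,5,6,7,8,9,10]=84  [2,3,4,5,6,7,8,9,10]=126
  first=0(i) contributes 210
  first=3(h) contributes 120
|[w]| = 330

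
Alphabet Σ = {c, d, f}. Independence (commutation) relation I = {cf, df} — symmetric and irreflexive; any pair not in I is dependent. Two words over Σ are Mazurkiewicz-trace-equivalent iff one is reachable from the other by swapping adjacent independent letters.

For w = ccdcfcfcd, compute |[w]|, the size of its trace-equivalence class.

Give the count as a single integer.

0(c) covers ∅
1(c) covers 0:c
2(d) covers 1:c
3(c) covers 2:d
4(f) covers ∅
5(c) covers 3:c
6(f) covers 4:f
7(c) covers 5:c
8(d) covers 7:c
floor of heap: 0:c, 4:f
completions by unplaced set U, small U first (add the entries for U minus each lowest piece of U):
  |U|=1: {6}:1  {8}:1
  |U|=2: {4,6}:1  {6,8}:2  {7,8}:1
  |U|=3: {4,6,8}:3  {5,7,8}:1  {6,7,8}:3
  |U|=4: {3,5,7,8}:1  {4,6,7,8}:6  {5,6,7,8}:4
  |U|=5: {2,3,5,7,8}:1  {3,5,6,7,8}:5  {4,5,6,7,8}:10
  |U|=6: {1,2,3,5,7,8}:1  {2,3,5,6,7,8}:6  {3,4,5,6,7,8}:15
  |U|=7: {0,1,2,3,5,7,8}:1  {1,2,3,5,6,7,8}:7  {2,3,4,5,6,7,8}:21
  start at 0(c): 28
  start at 4(f): 8
sum over floor = 36

36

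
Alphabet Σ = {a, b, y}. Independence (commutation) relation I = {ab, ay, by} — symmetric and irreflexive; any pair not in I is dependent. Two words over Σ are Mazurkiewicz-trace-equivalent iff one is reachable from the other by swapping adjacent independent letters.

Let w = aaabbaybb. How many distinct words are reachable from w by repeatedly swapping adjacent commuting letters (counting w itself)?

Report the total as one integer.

630

#0=a has no predecessor
#1=a depends on [0:a]
#2=a depends on [1:a]
#3=b has no predecessor
#4=b depends on [3:b]
#5=a depends on [2:a]
#6=y has no predecessor
#7=b depends on [4:b]
#8=b depends on [7:b]
sources: [0:a, 3:b, 6:y]
N(rest) = Σ N(rest − s) over sources s of rest; N(one piece) = 1:
  size 1 → [5]=1  [6]=1  [8]=1
  size 2 → [2,5]=1  [5,6]=2  [5,8]=2  [6,8]=2  [7,8]=1
  size 3 → [1,2,5]=1  [2,5,6]=3  [2,5,8]=3  [4,7,8]=1  [5,6,8]=6  [5,7,8]=3  [6,7,8]=3
  size 4 → [0,1,2,5]=1  [1,2,5,6]=4  [1,2,5,8]=4  [2,5,6,8]=12  [2,5,7,8]=6  [3,4,7,8]=1  [4,5,7,8]=4  [4,6,7,8]=4  [5,6,7,8]=12
  size 5 → [0,1,2,5,6]=5  [0,1,2,5,8]=5  [1,2,5,6,8]=20  [1,2,5,7,8]=10  [2,4,5,7,8]=10  [2,5,6,7,8]=30  [3,4,5,7,8]=5  [3,4,6,7,8]=5  [4,5,6,7,8]=20
  size 6 → [0,1,2,5,6,8]=30  [0,1,2,5,7,8]=15  [1,2,4,5,7,8]=20  [1,2,5,6,7,8]=60  [2,3,4,5,7,8]=15  [2,4,5,6,7,8]=60  [3,4,5,6,7,8]=30
  size 7 → [0,1,2,4,5,7,8]=35  [0,1,2,5,6,7,8]=105  [1,2,3,4,5,7,8]=35  [1,2,4,5,6,7,8]=140  [2,3,4,5,6,7,8]=105
  first=0(a) contributes 280
  first=3(b) contributes 280
  first=6(y) contributes 70
|[w]| = 630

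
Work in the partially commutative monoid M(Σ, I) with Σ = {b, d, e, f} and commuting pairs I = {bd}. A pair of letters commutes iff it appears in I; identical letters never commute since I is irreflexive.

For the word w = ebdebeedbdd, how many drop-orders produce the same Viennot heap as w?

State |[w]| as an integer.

8

piece 0:e — minimal
piece 1:b rests on {0:e}
piece 2:d rests on {0:e}
piece 3:e rests on {1:b, 2:d}
piece 4:b rests on {3:e}
piece 5:e rests on {4:b}
piece 6:e rests on {5:e}
piece 7:d rests on {6:e}
piece 8:b rests on {6:e}
piece 9:d rests on {7:d}
piece 10:d rests on {9:d}
minimal pieces: {0:e}
ways to finish when only these pieces remain (= sum over removing one remaining piece with nothing left below it):
  1 left: {8}→1  {10}→1
  2 left: {8,10}→2  {9,10}→1
  3 left: {7,9,10}→1  {8,9,10}→3
  4 left: {7,8,9,10}→4
  5 left: {6,7,8,9,10}→4
  6 left: {5,6,7,8,9,10}→4
  7 left: {4,5,6,7,8,9,10}→4
  8 left: {3,4,5,6,7,8,9,10}→4
  9 left: {1,3,4,5,6,7,8,9,10}→4  {2,3,4,5,6,7,8,9,10}→4
  placing 0:e first → 8 extensions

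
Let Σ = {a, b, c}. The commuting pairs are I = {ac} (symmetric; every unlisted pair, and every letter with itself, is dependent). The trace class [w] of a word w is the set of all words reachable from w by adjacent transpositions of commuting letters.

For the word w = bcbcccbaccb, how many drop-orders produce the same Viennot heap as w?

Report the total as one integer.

drop 0:b onto floor
drop 1:c onto {0:b}
drop 2:b onto {1:c}
drop 3:c onto {2:b}
drop 4:c onto {3:c}
drop 5:c onto {4:c}
drop 6:b onto {5:c}
drop 7:a onto {6:b}
drop 8:c onto {6:b}
drop 9:c onto {8:c}
drop 10:b onto {7:a, 9:c}
ground layer = {0:b}
drop-orders for the pieces not yet dropped (sum over which currently-grounded one goes next):
  1 to go: {10} 1
  2 to go: {7,10} 1  {9,10} 1
  3 to go: {7,9,10} 2  {8,9,10} 1
  4 to go: {7,8,9,10} 3
  5 to go: {6,7,8,9,10} 3
  6 to go: {5,6,7,8,9,10} 3
  7 to go: {4,5,6,7,8,9,10} 3
  8 to go: {3,4,5,6,7,8,9,10} 3
  9 to go: {2,3,4,5,6,7,8,9,10} 3
  if 0:b drops first: 3 orders

3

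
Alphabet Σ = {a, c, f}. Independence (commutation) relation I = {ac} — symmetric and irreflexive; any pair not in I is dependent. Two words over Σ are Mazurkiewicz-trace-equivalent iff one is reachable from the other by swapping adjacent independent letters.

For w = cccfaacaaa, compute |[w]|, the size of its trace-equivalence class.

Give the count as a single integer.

6

drop 0:c onto floor
drop 1:c onto {0:c}
drop 2:c onto {1:c}
drop 3:f onto {2:c}
drop 4:a onto {3:f}
drop 5:a onto {4:a}
drop 6:c onto {3:f}
drop 7:a onto {5:a}
drop 8:a onto {7:a}
drop 9:a onto {8:a}
ground layer = {0:c}
drop-orders for the pieces not yet dropped (sum over which currently-grounded one goes next):
  1 to go: {6} 1  {9} 1
  2 to go: {6,9} 2  {8,9} 1
  3 to go: {6,8,9} 3  {7,8,9} 1
  4 to go: {5,7,8,9} 1  {6,7,8,9} 4
  5 to go: {4,5,7,8,9} 1  {5,6,7,8,9} 5
  6 to go: {4,5,6,7,8,9} 6
  7 to go: {3,4,5,6,7,8,9} 6
  8 to go: {2,3,4,5,6,7,8,9} 6
  if 0:c drops first: 6 orders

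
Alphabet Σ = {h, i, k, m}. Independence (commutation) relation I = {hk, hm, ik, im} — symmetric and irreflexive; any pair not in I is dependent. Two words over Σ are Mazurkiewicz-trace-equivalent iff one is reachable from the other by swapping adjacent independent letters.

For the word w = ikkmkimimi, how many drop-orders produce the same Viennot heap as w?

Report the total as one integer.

210

piece 0:i — minimal
piece 1:k — minimal
piece 2:k rests on {1:k}
piece 3:m rests on {2:k}
piece 4:k rests on {3:m}
piece 5:i rests on {0:i}
piece 6:m rests on {4:k}
piece 7:i rests on {5:i}
piece 8:m rests on {6:m}
piece 9:i rests on {7:i}
minimal pieces: {0:i, 1:k}
ways to finish when only these pieces remain (= sum over removing one remaining piece with nothing left below it):
  1 left: {8}→1  {9}→1
  2 left: {6,8}→1  {7,9}→1  {8,9}→2
  3 left: {4,6,8}→1  {5,7,9}→1  {6,8,9}→3  {7,8,9}→3
  4 left: {0,5,7,9}→1  {3,4,6,8}→1  {4,6,8,9}→4  {5,7,8,9}→4  {6,7,8,9}→6
  5 left: {0,5,7,8,9}→5  {2,3,4,6,8}→1  {3,4,6,8,9}→5  {4,6,7,8,9}→10  {5,6,7,8,9}→10
  6 left: {0,5,6,7,8,9}→15  {1,2,3,4,6,8}→1  {2,3,4,6,8,9}→6  {3,4,6,7,8,9}→15  {4,5,6,7,8,9}→20
  7 left: {0,4,5,6,7,8,9}→35  {1,2,3,4,6,8,9}→7  {2,3,4,6,7,8,9}→21  {3,4,5,6,7,8,9}→35
  8 left: {0,3,4,5,6,7,8,9}→70  {1,2,3,4,6,7,8,9}→28  {2,3,4,5,6,7,8,9}→56
  placing 0:i first → 84 extensions
  placing 1:k first → 126 extensions
total linear extensions = 210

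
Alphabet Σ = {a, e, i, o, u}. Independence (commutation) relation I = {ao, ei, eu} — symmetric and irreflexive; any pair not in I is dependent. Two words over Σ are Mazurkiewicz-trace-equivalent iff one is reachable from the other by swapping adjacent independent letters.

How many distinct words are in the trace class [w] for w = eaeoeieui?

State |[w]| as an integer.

0(e) covers ∅
1(a) covers 0:e
2(e) covers 1:a
3(o) covers 2:e
4(e) covers 3:o
5(i) covers 3:o
6(e) covers 4:e
7(u) covers 5:i
8(i) covers 7:u
floor of heap: 0:e
completions by unplaced set U, small U first (add the entries for U minus each lowest piece of U):
  |U|=1: {6}:1  {8}:1
  |U|=2: {4,6}:1  {6,8}:2  {7,8}:1
  |U|=3: {4,6,8}:3  {5,7,8}:1  {6,7,8}:3
  |U|=4: {4,6,7,8}:6  {5,6,7,8}:4
  |U|=5: {4,5,6,7,8}:10
  |U|=6: {3,4,5,6,7,8}:10
  |U|=7: {2,3,4,5,6,7,8}:10
  start at 0(e): 10

10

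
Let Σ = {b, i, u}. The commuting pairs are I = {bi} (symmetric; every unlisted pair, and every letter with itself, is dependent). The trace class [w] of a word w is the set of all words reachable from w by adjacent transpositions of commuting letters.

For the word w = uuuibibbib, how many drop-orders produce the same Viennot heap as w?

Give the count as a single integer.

#0=u has no predecessor
#1=u depends on [0:u]
#2=u depends on [1:u]
#3=i depends on [2:u]
#4=b depends on [2:u]
#5=i depends on [3:i]
#6=b depends on [4:b]
#7=b depends on [6:b]
#8=i depends on [5:i]
#9=b depends on [7:b]
sources: [0:u]
N(rest) = Σ N(rest − s) over sources s of rest; N(one piece) = 1:
  size 1 → [8]=1  [9]=1
  size 2 → [5,8]=1  [7,9]=1  [8,9]=2
  size 3 → [3,5,8]=1  [5,8,9]=3  [6,7,9]=1  [7,8,9]=3
  size 4 → [3,5,8,9]=4  [4,6,7,9]=1  [5,7,8,9]=6  [6,7,8,9]=4
  size 5 → [3,5,7,8,9]=10  [4,6,7,8,9]=5  [5,6,7,8,9]=10
  size 6 → [3,5,6,7,8,9]=20  [4,5,6,7,8,9]=15
  size 7 → [3,4,5,6,7,8,9]=35
  size 8 → [2,3,4,5,6,7,8,9]=35
  first=0(u) contributes 35

35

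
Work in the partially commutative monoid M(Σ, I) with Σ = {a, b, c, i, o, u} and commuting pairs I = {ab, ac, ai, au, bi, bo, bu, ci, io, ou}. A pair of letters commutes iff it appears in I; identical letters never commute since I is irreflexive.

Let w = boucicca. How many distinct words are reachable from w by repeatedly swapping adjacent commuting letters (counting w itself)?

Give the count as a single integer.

#0=b has no predecessor
#1=o has no predecessor
#2=u has no predecessor
#3=c depends on [0:b, 1:o, 2:u]
#4=i depends on [2:u]
#5=c depends on [3:c]
#6=c depends on [5:c]
#7=a depends on [1:o]
sources: [0:b, 1:o, 2:u]
N(rest) = Σ N(rest − s) over sources s of rest; N(one piece) = 1:
  size 1 → [4]=1  [6]=1  [7]=1
  size 2 → [4,6]=2  [4,7]=2  [5,6]=1  [6,7]=2
  size 3 → [3,5,6]=1  [4,5,6]=3  [4,6,7]=6  [5,6,7]=3
  size 4 → [0,3,5,6]=1  [3,4,5,6]=4  [3,5,6,7]=4  [4,5,6,7]=12
  size 5 → [0,3,4,5,6]=5  [0,3,5,6,7]=5  [1,3,5,6,7]=4  [2,3,4,5,6]=4  [3,4,5,6,7]=20
  size 6 → [0,1,3,5,6,7]=9  [0,2,3,4,5,6]=9  [0,3,4,5,6,7]=30  [1,3,4,5,6,7]=24  [2,3,4,5,6,7]=24
  first=0(b) contributes 48
  first=1(o) contributes 63
  first=2(u) contributes 63
|[w]| = 174

174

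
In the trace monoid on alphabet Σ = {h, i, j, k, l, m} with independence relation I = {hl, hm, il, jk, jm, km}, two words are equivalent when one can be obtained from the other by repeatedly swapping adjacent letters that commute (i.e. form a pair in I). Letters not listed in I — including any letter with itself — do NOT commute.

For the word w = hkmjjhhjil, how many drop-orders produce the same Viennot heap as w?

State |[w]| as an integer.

48

drop 0:h onto floor
drop 1:k onto {0:h}
drop 2:m onto floor
drop 3:j onto {0:h}
drop 4:j onto {3:j}
drop 5:h onto {1:k, 4:j}
drop 6:h onto {5:h}
drop 7:j onto {6:h}
drop 8:i onto {2:m, 7:j}
drop 9:l onto {2:m, 7:j}
ground layer = {0:h, 2:m}
drop-orders for the pieces not yet dropped (sum over which currently-grounded one goes next):
  1 to go: {8} 1  {9} 1
  2 to go: {8,9} 2
  3 to go: {2,8,9} 2  {7,8,9} 2
  4 to go: {2,7,8,9} 4  {6,7,8,9} 2
  5 to go: {2,6,7,8,9} 6  {5,6,7,8,9} 2
  6 to go: {1,5,6,7,8,9} 2  {2,5,6,7,8,9} 8  {4,5,6,7,8,9} 2
  7 to go: {1,2,5,6,7,8,9} 10  {1,4,5,6,7,8,9} 4  {2,4,5,6,7,8,9} 10  {3,4,5,6,7,8,9} 2
  8 to go: {1,2,4,5,6,7,8,9} 24  {1,3,4,5,6,7,8,9} 6  {2,3,4,5,6,7,8,9} 12
  if 0:h drops first: 42 orders
  if 2:m drops first: 6 orders
heap linearizations: 48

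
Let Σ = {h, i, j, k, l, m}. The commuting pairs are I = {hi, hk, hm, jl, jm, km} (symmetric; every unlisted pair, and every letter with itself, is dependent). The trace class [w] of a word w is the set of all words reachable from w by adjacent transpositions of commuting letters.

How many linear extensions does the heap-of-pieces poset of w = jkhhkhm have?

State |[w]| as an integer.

70

#0=j has no predecessor
#1=k depends on [0:j]
#2=h depends on [0:j]
#3=h depends on [2:h]
#4=k depends on [1:k]
#5=h depends on [3:h]
#6=m has no predecessor
sources: [0:j, 6:m]
N(rest) = Σ N(rest − s) over sources s of rest; N(one piece) = 1:
  size 1 → [4]=1  [5]=1  [6]=1
  size 2 → [1,4]=1  [3,5]=1  [4,5]=2  [4,6]=2  [5,6]=2
  size 3 → [1,4,5]=3  [1,4,6]=3  [2,3,5]=1  [3,4,5]=3  [3,5,6]=3  [4,5,6]=6
  size 4 → [1,3,4,5]=6  [1,4,5,6]=12  [2,3,4,5]=4  [2,3,5,6]=4  [3,4,5,6]=12
  size 5 → [1,2,3,4,5]=10  [1,3,4,5,6]=30  [2,3,4,5,6]=20
  first=0(j) contributes 60
  first=6(m) contributes 10
|[w]| = 70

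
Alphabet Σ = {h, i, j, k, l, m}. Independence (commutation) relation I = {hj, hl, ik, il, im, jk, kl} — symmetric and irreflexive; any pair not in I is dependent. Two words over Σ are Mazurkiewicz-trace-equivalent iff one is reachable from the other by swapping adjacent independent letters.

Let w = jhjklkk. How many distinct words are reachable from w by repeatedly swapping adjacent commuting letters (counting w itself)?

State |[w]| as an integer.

35

0(j) covers ∅
1(h) covers ∅
2(j) covers 0:j
3(k) covers 1:h
4(l) covers 2:j
5(k) covers 3:k
6(k) covers 5:k
floor of heap: 0:j, 1:h
completions by unplaced set U, small U first (add the entries for U minus each lowest piece of U):
  |U|=1: {4}:1  {6}:1
  |U|=2: {2,4}:1  {4,6}:2  {5,6}:1
  |U|=3: {0,2,4}:1  {2,4,6}:3  {3,5,6}:1  {4,5,6}:3
  |U|=4: {0,2,4,6}:4  {1,3,5,6}:1  {2,4,5,6}:6  {3,4,5,6}:4
  |U|=5: {0,2,4,5,6}:10  {1,3,4,5,6}:5  {2,3,4,5,6}:10
  start at 0(j): 15
  start at 1(h): 20
sum over floor = 35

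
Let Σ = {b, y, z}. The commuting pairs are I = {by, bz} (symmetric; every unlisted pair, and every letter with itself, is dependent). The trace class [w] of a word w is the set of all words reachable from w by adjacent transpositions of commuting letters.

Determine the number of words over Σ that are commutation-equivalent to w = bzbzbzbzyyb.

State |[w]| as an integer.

462

piece 0:b — minimal
piece 1:z — minimal
piece 2:b rests on {0:b}
piece 3:z rests on {1:z}
piece 4:b rests on {2:b}
piece 5:z rests on {3:z}
piece 6:b rests on {4:b}
piece 7:z rests on {5:z}
piece 8:y rests on {7:z}
piece 9:y rests on {8:y}
piece 10:b rests on {6:b}
minimal pieces: {0:b, 1:z}
ways to finish when only these pieces remain (= sum over removing one remaining piece with nothing left below it):
  1 left: {9}→1  {10}→1
  2 left: {6,10}→1  {8,9}→1  {9,10}→2
  3 left: {4,6,10}→1  {6,9,10}→3  {7,8,9}→1  {8,9,10}→3
  4 left: {2,4,6,10}→1  {4,6,9,10}→4  {5,7,8,9}→1  {6,8,9,10}→6  {7,8,9,10}→4
  5 left: {0,2,4,6,10}→1  {2,4,6,9,10}→5  {3,5,7,8,9}→1  {4,6,8,9,10}→10  {5,7,8,9,10}→5  {6,7,8,9,10}→10
  6 left: {0,2,4,6,9,10}→6  {1,3,5,7,8,9}→1  {2,4,6,8,9,10}→15  {3,5,7,8,9,10}→6  {4,6,7,8,9,10}→20  {5,6,7,8,9,10}→15
  7 left: {0,2,4,6,8,9,10}→21  {1,3,5,7,8,9,10}→7  {2,4,6,7,8,9,10}→35  {3,5,6,7,8,9,10}→21  {4,5,6,7,8,9,10}→35
  8 left: {0,2,4,6,7,8,9,10}→56  {1,3,5,6,7,8,9,10}→28  {2,4,5,6,7,8,9,10}→70  {3,4,5,6,7,8,9,10}→56
  9 left: {0,2,4,5,6,7,8,9,10}→126  {1,3,4,5,6,7,8,9,10}→84  {2,3,4,5,6,7,8,9,10}→126
  placing 0:b first → 210 extensions
  placing 1:z first → 252 extensions
total linear extensions = 462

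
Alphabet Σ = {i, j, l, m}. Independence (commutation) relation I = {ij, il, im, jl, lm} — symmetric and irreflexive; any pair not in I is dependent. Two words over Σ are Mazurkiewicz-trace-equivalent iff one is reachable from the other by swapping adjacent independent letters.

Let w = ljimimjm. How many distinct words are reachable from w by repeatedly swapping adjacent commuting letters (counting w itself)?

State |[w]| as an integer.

168

0(l) covers ∅
1(j) covers ∅
2(i) covers ∅
3(m) covers 1:j
4(i) covers 2:i
5(m) covers 3:m
6(j) covers 5:m
7(m) covers 6:j
floor of heap: 0:l, 1:j, 2:i
completions by unplaced set U, small U first (add the entries for U minus each lowest piece of U):
  |U|=1: {0}:1  {4}:1  {7}:1
  |U|=2: {0,4}:2  {0,7}:2  {2,4}:1  {4,7}:2  {6,7}:1
  |U|=3: {0,2,4}:3  {0,4,7}:6  {0,6,7}:3  {2,4,7}:3  {4,6,7}:3  {5,6,7}:1
  |U|=4: {0,2,4,7}:12  {0,4,6,7}:12  {0,5,6,7}:4  {2,4,6,7}:6  {3,5,6,7}:1  {4,5,6,7}:4
  |U|=5: {0,2,4,6,7}:30  {0,3,5,6,7}:5  {0,4,5,6,7}:20  {1,3,5,6,7}:1  {2,4,5,6,7}:10  {3,4,5,6,7}:5
  |U|=6: {0,1,3,5,6,7}:6  {0,2,4,5,6,7}:60  {0,3,4,5,6,7}:30  {1,3,4,5,6,7}:6  {2,3,4,5,6,7}:15
  start at 0(l): 21
  start at 1(j): 105
  start at 2(i): 42
sum over floor = 168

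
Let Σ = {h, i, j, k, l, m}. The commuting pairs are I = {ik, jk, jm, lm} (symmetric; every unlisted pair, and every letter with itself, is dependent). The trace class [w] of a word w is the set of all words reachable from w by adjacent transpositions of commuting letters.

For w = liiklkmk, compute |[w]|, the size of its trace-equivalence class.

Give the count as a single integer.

3

drop 0:l onto floor
drop 1:i onto {0:l}
drop 2:i onto {1:i}
drop 3:k onto {0:l}
drop 4:l onto {2:i, 3:k}
drop 5:k onto {4:l}
drop 6:m onto {5:k}
drop 7:k onto {6:m}
ground layer = {0:l}
drop-orders for the pieces not yet dropped (sum over which currently-grounded one goes next):
  1 to go: {7} 1
  2 to go: {6,7} 1
  3 to go: {5,6,7} 1
  4 to go: {4,5,6,7} 1
  5 to go: {2,4,5,6,7} 1  {3,4,5,6,7} 1
  6 to go: {1,2,4,5,6,7} 1  {2,3,4,5,6,7} 2
  if 0:l drops first: 3 orders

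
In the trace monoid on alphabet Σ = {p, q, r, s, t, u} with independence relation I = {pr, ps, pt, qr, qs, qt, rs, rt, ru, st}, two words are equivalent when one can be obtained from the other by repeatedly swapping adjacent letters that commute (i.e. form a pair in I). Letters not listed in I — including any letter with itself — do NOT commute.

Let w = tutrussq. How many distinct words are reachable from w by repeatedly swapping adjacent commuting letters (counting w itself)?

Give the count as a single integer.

0(t) covers ∅
1(u) covers 0:t
2(t) covers 1:u
3(r) covers ∅
4(u) covers 2:t
5(s) covers 4:u
6(s) covers 5:s
7(q) covers 4:u
floor of heap: 0:t, 3:r
completions by unplaced set U, small U first (add the entries for U minus each lowest piece of U):
  |U|=1: {3}:1  {6}:1  {7}:1
  |U|=2: {3,6}:2  {3,7}:2  {5,6}:1  {6,7}:2
  |U|=3: {3,5,6}:3  {3,6,7}:6  {5,6,7}:3
  |U|=4: {3,5,6,7}:12  {4,5,6,7}:3
  |U|=5: {2,4,5,6,7}:3  {3,4,5,6,7}:15
  |U|=6: {1,2,4,5,6,7}:3  {2,3,4,5,6,7}:18
  start at 0(t): 21
  start at 3(r): 3
sum over floor = 24

24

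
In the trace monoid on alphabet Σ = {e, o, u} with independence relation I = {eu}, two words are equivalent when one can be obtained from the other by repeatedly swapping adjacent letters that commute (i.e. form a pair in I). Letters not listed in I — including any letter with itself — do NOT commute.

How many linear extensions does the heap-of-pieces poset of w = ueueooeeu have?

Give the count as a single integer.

0(u) covers ∅
1(e) covers ∅
2(u) covers 0:u
3(e) covers 1:e
4(o) covers 2:u, 3:e
5(o) covers 4:o
6(e) covers 5:o
7(e) covers 6:e
8(u) covers 5:o
floor of heap: 0:u, 1:e
completions by unplaced set U, small U first (add the entries for U minus each lowest piece of U):
  |U|=1: {7}:1  {8}:1
  |U|=2: {6,7}:1  {7,8}:2
  |U|=3: {6,7,8}:3
  |U|=4: {5,6,7,8}:3
  |U|=5: {4,5,6,7,8}:3
  |U|=6: {2,4,5,6,7,8}:3  {3,4,5,6,7,8}:3
  |U|=7: {0,2,4,5,6,7,8}:3  {1,3,4,5,6,7,8}:3  {2,3,4,5,6,7,8}:6
  start at 0(u): 9
  start at 1(e): 9
sum over floor = 18

18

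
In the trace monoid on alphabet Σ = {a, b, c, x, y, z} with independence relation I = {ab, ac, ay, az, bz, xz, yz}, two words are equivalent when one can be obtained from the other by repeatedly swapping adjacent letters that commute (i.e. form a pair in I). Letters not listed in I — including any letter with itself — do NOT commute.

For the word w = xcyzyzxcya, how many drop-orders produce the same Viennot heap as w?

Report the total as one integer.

drop 0:x onto floor
drop 1:c onto {0:x}
drop 2:y onto {1:c}
drop 3:z onto {1:c}
drop 4:y onto {2:y}
drop 5:z onto {3:z}
drop 6:x onto {4:y}
drop 7:c onto {5:z, 6:x}
drop 8:y onto {7:c}
drop 9:a onto {6:x}
ground layer = {0:x}
drop-orders for the pieces not yet dropped (sum over which currently-grounded one goes next):
  1 to go: {8} 1  {9} 1
  2 to go: {7,8} 1  {8,9} 2
  3 to go: {5,7,8} 1  {7,8,9} 3
  4 to go: {3,5,7,8} 1  {5,7,8,9} 4  {6,7,8,9} 3
  5 to go: {3,5,7,8,9} 5  {4,6,7,8,9} 3  {5,6,7,8,9} 7
  6 to go: {2,4,6,7,8,9} 3  {3,5,6,7,8,9} 12  {4,5,6,7,8,9} 10
  7 to go: {2,4,5,6,7,8,9} 13  {3,4,5,6,7,8,9} 22
  8 to go: {2,3,4,5,6,7,8,9} 35
  if 0:x drops first: 35 orders

35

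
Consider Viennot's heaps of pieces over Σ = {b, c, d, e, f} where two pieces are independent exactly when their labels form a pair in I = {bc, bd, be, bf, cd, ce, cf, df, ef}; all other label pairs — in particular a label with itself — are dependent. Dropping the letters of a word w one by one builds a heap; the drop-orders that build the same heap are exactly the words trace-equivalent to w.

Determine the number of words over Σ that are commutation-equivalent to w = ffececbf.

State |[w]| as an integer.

drop 0:f onto floor
drop 1:f onto {0:f}
drop 2:e onto floor
drop 3:c onto floor
drop 4:e onto {2:e}
drop 5:c onto {3:c}
drop 6:b onto floor
drop 7:f onto {1:f}
ground layer = {0:f, 2:e, 3:c, 6:b}
drop-orders for the pieces not yet dropped (sum over which currently-grounded one goes next):
  1 to go: {4} 1  {5} 1  {6} 1  {7} 1
  2 to go: {1,7} 1  {2,4} 1  {3,5} 1  {4,5} 2  {4,6} 2  {4,7} 2  {5,6} 2  {5,7} 2  {6,7} 2
  3 to go: {0,1,7} 1  {1,4,7} 3  {1,5,7} 3  {1,6,7} 3  {2,4,5} 3  {2,4,6} 3  {2,4,7} 3  {3,4,5} 3  {3,5,6} 3  {3,5,7} 3  {4,5,6} 6  {4,5,7} 6  {4,6,7} 6  {5,6,7} 6
  4 to go: {0,1,4,7} 4  {0,1,5,7} 4  {0,1,6,7} 4  {1,2,4,7} 6  {1,3,5,7} 6  {1,4,5,7} 12  {1,4,6,7} 12  {1,5,6,7} 12  {2,3,4,5} 6  {2,4,5,6} 12  {2,4,5,7} 12  {2,4,6,7} 12  {3,4,5,6} 12  {3,4,5,7} 12  {3,5,6,7} 12  {4,5,6,7} 24
  5 to go: {0,1,2,4,7} 10  {0,1,3,5,7} 10  {0,1,4,5,7} 20  {0,1,4,6,7} 20  {0,1,5,6,7} 20  {1,2,4,5,7} 30  {1,2,4,6,7} 30  {1,3,4,5,7} 30  {1,3,5,6,7} 30  {1,4,5,6,7} 60  {2,3,4,5,6} 30  {2,3,4,5,7} 30  {2,4,5,6,7} 60  {3,4,5,6,7} 60
  6 to go: {0,1,2,4,5,7} 60  {0,1,2,4,6,7} 60  {0,1,3,4,5,7} 60  {0,1,3,5,6,7} 60  {0,1,4,5,6,7} 120  {1,2,3,4,5,7} 90  {1,2,4,5,6,7} 180  {1,3,4,5,6,7} 180  {2,3,4,5,6,7} 180
  if 0:f drops first: 630 orders
  if 2:e drops first: 420 orders
  if 3:c drops first: 420 orders
  if 6:b drops first: 210 orders
heap linearizations: 1680

1680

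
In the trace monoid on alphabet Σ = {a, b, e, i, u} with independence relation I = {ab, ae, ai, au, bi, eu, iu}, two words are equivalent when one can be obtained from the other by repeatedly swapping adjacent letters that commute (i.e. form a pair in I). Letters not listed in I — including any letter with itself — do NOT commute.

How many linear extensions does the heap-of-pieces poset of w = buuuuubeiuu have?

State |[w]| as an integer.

6

#0=b has no predecessor
#1=u depends on [0:b]
#2=u depends on [1:u]
#3=u depends on [2:u]
#4=u depends on [3:u]
#5=u depends on [4:u]
#6=b depends on [5:u]
#7=e depends on [6:b]
#8=i depends on [7:e]
#9=u depends on [6:b]
#10=u depends on [9:u]
sources: [0:b]
N(rest) = Σ N(rest − s) over sources s of rest; N(one piece) = 1:
  size 1 → [8]=1  [10]=1
  size 2 → [7,8]=1  [8,10]=2  [9,10]=1
  size 3 → [7,8,10]=3  [8,9,10]=3
  size 4 → [7,8,9,10]=6
  size 5 → [6,7,8,9,10]=6
  size 6 → [5,6,7,8,9,10]=6
  size 7 → [4,5,6,7,8,9,10]=6
  size 8 → [3,4,5,6,7,8,9,10]=6
  size 9 → [2,3,4,5,6,7,8,9,10]=6
  first=0(b) contributes 6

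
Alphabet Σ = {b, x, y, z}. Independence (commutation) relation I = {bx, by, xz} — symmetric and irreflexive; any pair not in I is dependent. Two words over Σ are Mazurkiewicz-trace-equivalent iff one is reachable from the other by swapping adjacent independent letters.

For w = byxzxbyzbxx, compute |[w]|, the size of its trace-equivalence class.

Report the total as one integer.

0(b) covers ∅
1(y) covers ∅
2(x) covers 1:y
3(z) covers 0:b, 1:y
4(x) covers 2:x
5(b) covers 3:z
6(y) covers 3:z, 4:x
7(z) covers 5:b, 6:y
8(b) covers 7:z
9(x) covers 6:y
10(x) covers 9:x
floor of heap: 0:b, 1:y
completions by unplaced set U, small U first (add the entries for U minus each lowest piece of U):
  |U|=1: {8}:1  {10}:1
  |U|=2: {7,8}:1  {8,10}:2  {9,10}:1
  |U|=3: {5,7,8}:1  {7,8,10}:3  {8,9,10}:3
  |U|=4: {5,7,8,10}:4  {7,8,9,10}:6
  |U|=5: {5,7,8,9,10}:10  {6,7,8,9,10}:6
  |U|=6: {4,6,7,8,9,10}:6  {5,6,7,8,9,10}:16
  |U|=7: {2,4,6,7,8,9,10}:6  {3,5,6,7,8,9,10}:16  {4,5,6,7,8,9,10}:22
  |U|=8: {0,3,5,6,7,8,9,10}:16  {2,4,5,6,7,8,9,10}:28  {3,4,5,6,7,8,9,10}:38
  |U|=9: {0,3,4,5,6,7,8,9,10}:54  {2,3,4,5,6,7,8,9,10}:66
  start at 0(b): 66
  start at 1(y): 120
sum over floor = 186

186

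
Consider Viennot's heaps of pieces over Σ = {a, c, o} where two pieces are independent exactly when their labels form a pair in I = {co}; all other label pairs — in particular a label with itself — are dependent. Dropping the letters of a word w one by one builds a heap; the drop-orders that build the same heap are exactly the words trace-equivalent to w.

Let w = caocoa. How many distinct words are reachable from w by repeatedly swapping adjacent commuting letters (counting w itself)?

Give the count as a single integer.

piece 0:c — minimal
piece 1:a rests on {0:c}
piece 2:o rests on {1:a}
piece 3:c rests on {1:a}
piece 4:o rests on {2:o}
piece 5:a rests on {3:c, 4:o}
minimal pieces: {0:c}
ways to finish when only these pieces remain (= sum over removing one remaining piece with nothing left below it):
  1 left: {5}→1
  2 left: {3,5}→1  {4,5}→1
  3 left: {2,4,5}→1  {3,4,5}→2
  4 left: {2,3,4,5}→3
  placing 0:c first → 3 extensions

3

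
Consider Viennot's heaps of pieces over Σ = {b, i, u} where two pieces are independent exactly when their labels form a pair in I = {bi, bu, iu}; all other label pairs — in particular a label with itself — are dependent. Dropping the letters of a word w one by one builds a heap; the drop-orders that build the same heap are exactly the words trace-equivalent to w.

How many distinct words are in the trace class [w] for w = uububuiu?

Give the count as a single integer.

drop 0:u onto floor
drop 1:u onto {0:u}
drop 2:b onto floor
drop 3:u onto {1:u}
drop 4:b onto {2:b}
drop 5:u onto {3:u}
drop 6:i onto floor
drop 7:u onto {5:u}
ground layer = {0:u, 2:b, 6:i}
drop-orders for the pieces not yet dropped (sum over which currently-grounded one goes next):
  1 to go: {4} 1  {6} 1  {7} 1
  2 to go: {2,4} 1  {4,6} 2  {4,7} 2  {5,7} 1  {6,7} 2
  3 to go: {2,4,6} 3  {2,4,7} 3  {3,5,7} 1  {4,5,7} 3  {4,6,7} 6  {5,6,7} 3
  4 to go: {1,3,5,7} 1  {2,4,5,7} 6  {2,4,6,7} 12  {3,4,5,7} 4  {3,5,6,7} 4  {4,5,6,7} 12
  5 to go: {0,1,3,5,7} 1  {1,3,4,5,7} 5  {1,3,5,6,7} 5  {2,3,4,5,7} 10  {2,4,5,6,7} 30  {3,4,5,6,7} 20
  6 to go: {0,1,3,4,5,7} 6  {0,1,3,5,6,7} 6  {1,2,3,4,5,7} 15  {1,3,4,5,6,7} 30  {2,3,4,5,6,7} 60
  if 0:u drops first: 105 orders
  if 2:b drops first: 42 orders
  if 6:i drops first: 21 orders
heap linearizations: 168

168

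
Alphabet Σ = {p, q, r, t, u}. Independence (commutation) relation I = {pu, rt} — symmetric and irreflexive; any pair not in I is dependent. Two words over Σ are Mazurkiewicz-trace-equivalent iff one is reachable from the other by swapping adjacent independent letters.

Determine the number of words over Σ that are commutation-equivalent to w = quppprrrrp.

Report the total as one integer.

0(q) covers ∅
1(u) covers 0:q
2(p) covers 0:q
3(p) covers 2:p
4(p) covers 3:p
5(r) covers 1:u, 4:p
6(r) covers 5:r
7(r) covers 6:r
8(r) covers 7:r
9(p) covers 8:r
floor of heap: 0:q
completions by unplaced set U, small U first (add the entries for U minus each lowest piece of U):
  |U|=1: {9}:1
  |U|=2: {8,9}:1
  |U|=3: {7,8,9}:1
  |U|=4: {6,7,8,9}:1
  |U|=5: {5,6,7,8,9}:1
  |U|=6: {1,5,6,7,8,9}:1  {4,5,6,7,8,9}:1
  |U|=7: {1,4,5,6,7,8,9}:2  {3,4,5,6,7,8,9}:1
  |U|=8: {1,3,4,5,6,7,8,9}:3  {2,3,4,5,6,7,8,9}:1
  start at 0(q): 4

4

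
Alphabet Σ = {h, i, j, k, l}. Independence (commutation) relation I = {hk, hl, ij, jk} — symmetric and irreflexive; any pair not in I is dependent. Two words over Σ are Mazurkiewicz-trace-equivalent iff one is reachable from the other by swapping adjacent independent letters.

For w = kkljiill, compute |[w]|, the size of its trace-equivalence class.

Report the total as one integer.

3

0(k) covers ∅
1(k) covers 0:k
2(l) covers 1:k
3(j) covers 2:l
4(i) covers 2:l
5(i) covers 4:i
6(l) covers 3:j, 5:i
7(l) covers 6:l
floor of heap: 0:k
completions by unplaced set U, small U first (add the entries for U minus each lowest piece of U):
  |U|=1: {7}:1
  |U|=2: {6,7}:1
  |U|=3: {3,6,7}:1  {5,6,7}:1
  |U|=4: {3,5,6,7}:2  {4,5,6,7}:1
  |U|=5: {3,4,5,6,7}:3
  |U|=6: {2,3,4,5,6,7}:3
  start at 0(k): 3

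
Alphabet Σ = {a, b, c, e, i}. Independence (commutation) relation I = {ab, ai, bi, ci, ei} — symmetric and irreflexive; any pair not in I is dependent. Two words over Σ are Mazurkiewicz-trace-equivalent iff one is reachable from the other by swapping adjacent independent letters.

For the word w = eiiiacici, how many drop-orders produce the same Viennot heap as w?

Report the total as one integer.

drop 0:e onto floor
drop 1:i onto floor
drop 2:i onto {1:i}
drop 3:i onto {2:i}
drop 4:a onto {0:e}
drop 5:c onto {4:a}
drop 6:i onto {3:i}
drop 7:c onto {5:c}
drop 8:i onto {6:i}
ground layer = {0:e, 1:i}
drop-orders for the pieces not yet dropped (sum over which currently-grounded one goes next):
  1 to go: {7} 1  {8} 1
  2 to go: {5,7} 1  {6,8} 1  {7,8} 2
  3 to go: {3,6,8} 1  {4,5,7} 1  {5,7,8} 3  {6,7,8} 3
  4 to go: {0,4,5,7} 1  {2,3,6,8} 1  {3,6,7,8} 4  {4,5,7,8} 4  {5,6,7,8} 6
  5 to go: {0,4,5,7,8} 5  {1,2,3,6,8} 1  {2,3,6,7,8} 5  {3,5,6,7,8} 10  {4,5,6,7,8} 10
  6 to go: {0,4,5,6,7,8} 15  {1,2,3,6,7,8} 6  {2,3,5,6,7,8} 15  {3,4,5,6,7,8} 20
  7 to go: {0,3,4,5,6,7,8} 35  {1,2,3,5,6,7,8} 21  {2,3,4,5,6,7,8} 35
  if 0:e drops first: 56 orders
  if 1:i drops first: 70 orders
heap linearizations: 126

126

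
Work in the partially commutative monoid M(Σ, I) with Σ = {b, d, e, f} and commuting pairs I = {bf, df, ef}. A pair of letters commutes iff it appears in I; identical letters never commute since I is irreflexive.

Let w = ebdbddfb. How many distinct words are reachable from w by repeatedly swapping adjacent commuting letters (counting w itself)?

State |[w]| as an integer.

8

drop 0:e onto floor
drop 1:b onto {0:e}
drop 2:d onto {1:b}
drop 3:b onto {2:d}
drop 4:d onto {3:b}
drop 5:d onto {4:d}
drop 6:f onto floor
drop 7:b onto {5:d}
ground layer = {0:e, 6:f}
drop-orders for the pieces not yet dropped (sum over which currently-grounded one goes next):
  1 to go: {6} 1  {7} 1
  2 to go: {5,7} 1  {6,7} 2
  3 to go: {4,5,7} 1  {5,6,7} 3
  4 to go: {3,4,5,7} 1  {4,5,6,7} 4
  5 to go: {2,3,4,5,7} 1  {3,4,5,6,7} 5
  6 to go: {1,2,3,4,5,7} 1  {2,3,4,5,6,7} 6
  if 0:e drops first: 7 orders
  if 6:f drops first: 1 orders
heap linearizations: 8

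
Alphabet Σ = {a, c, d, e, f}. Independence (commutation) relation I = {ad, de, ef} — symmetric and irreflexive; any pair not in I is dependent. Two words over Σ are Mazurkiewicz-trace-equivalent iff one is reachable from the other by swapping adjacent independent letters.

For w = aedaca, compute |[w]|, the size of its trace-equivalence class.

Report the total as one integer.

0(a) covers ∅
1(e) covers 0:a
2(d) covers ∅
3(a) covers 1:e
4(c) covers 2:d, 3:a
5(a) covers 4:c
floor of heap: 0:a, 2:d
completions by unplaced set U, small U first (add the entries for U minus each lowest piece of U):
  |U|=1: {5}:1
  |U|=2: {4,5}:1
  |U|=3: {2,4,5}:1  {3,4,5}:1
  |U|=4: {1,3,4,5}:1  {2,3,4,5}:2
  start at 0(a): 3
  start at 2(d): 1
sum over floor = 4

4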